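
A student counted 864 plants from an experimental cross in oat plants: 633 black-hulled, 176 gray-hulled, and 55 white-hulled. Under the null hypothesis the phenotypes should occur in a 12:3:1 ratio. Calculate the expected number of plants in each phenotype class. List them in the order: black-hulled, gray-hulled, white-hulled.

648, 162, 54

The 12:3:1 ratio has 16 parts, so with N = 864 the expected counts are:
  black-hulled: 864 × 12/16 = 648
  gray-hulled: 864 × 3/16 = 162
  white-hulled: 864 × 1/16 = 54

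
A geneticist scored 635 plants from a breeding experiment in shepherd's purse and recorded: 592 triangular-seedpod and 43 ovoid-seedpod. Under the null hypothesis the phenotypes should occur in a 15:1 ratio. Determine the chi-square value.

Total ratio parts = 16. Expected numbers out of 635:
  triangular-seedpod: 635 × 15/16 = 595.3125
  ovoid-seedpod: 635 × 1/16 = 39.6875
χ² = Σ (O − E)² / E
  triangular-seedpod: (592 − 595.3125)² / 595.3125 = 0.0184
  ovoid-seedpod: (43 − 39.6875)² / 39.6875 = 0.2765
χ² = 0.0184 + 0.2765 = 0.2949 ≈ 0.295

0.295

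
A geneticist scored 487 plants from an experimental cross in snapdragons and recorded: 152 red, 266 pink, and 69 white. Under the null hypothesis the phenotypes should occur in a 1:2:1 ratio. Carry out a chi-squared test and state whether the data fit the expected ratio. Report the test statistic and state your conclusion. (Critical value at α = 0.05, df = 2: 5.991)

32.450; not consistent

Total ratio parts = 4. Expected numbers out of 487:
  red: 487 × 1/4 = 121.75
  pink: 487 × 2/4 = 243.5
  white: 487 × 1/4 = 121.75
χ² = Σ (O − E)² / E
  red: (152 − 121.75)² / 121.75 = 7.5159
  pink: (266 − 243.5)² / 243.5 = 2.0791
  white: (69 − 121.75)² / 121.75 = 22.8547
χ² = 7.5159 + 2.0791 + 22.8547 = 32.4497 ≈ 32.450
Degrees of freedom = 3 − 1 = 2; critical value at α = 0.05 is 5.991.
Since 32.450 > 5.991, we reject the null hypothesis — the data do not fit the 1:2:1 ratio.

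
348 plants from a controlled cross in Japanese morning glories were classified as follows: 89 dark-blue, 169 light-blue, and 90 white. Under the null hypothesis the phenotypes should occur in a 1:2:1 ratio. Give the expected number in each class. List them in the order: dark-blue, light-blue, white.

87, 174, 87

Total ratio parts = 4. Expected numbers out of 348:
  dark-blue: 348 × 1/4 = 87
  light-blue: 348 × 2/4 = 174
  white: 348 × 1/4 = 87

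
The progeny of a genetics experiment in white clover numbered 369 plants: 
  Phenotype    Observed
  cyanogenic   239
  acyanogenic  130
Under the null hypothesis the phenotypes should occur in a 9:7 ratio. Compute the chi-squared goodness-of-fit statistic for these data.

10.884

Total ratio parts = 16. Expected numbers out of 369:
  cyanogenic: 369 × 9/16 = 207.5625
  acyanogenic: 369 × 7/16 = 161.4375
χ² = Σ (O − E)² / E
  cyanogenic: (239 − 207.5625)² / 207.5625 = 4.7615
  acyanogenic: (130 − 161.4375)² / 161.4375 = 6.1220
χ² = 4.7615 + 6.1220 = 10.8835 ≈ 10.884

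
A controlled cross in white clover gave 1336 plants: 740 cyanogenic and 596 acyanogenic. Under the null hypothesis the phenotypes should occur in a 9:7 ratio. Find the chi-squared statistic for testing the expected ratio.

Under the 9:7 hypothesis (Σ ratio = 16, N = 1336):
  cyanogenic: 1336 × 9/16 = 751.5
  acyanogenic: 1336 × 7/16 = 584.5
χ² = Σ (O − E)² / E
  cyanogenic: (740 − 751.5)² / 751.5 = 0.1760
  acyanogenic: (596 − 584.5)² / 584.5 = 0.2263
χ² = 0.1760 + 0.2263 = 0.4023 ≈ 0.402

0.402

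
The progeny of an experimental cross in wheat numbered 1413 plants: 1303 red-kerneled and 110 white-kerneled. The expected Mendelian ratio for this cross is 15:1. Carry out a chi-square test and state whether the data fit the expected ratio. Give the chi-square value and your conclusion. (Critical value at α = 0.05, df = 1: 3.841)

5.681; not consistent

Total ratio parts = 16. Expected numbers out of 1413:
  red-kerneled: 1413 × 15/16 = 1324.6875
  white-kerneled: 1413 × 1/16 = 88.3125
χ² = Σ (O − E)² / E
  red-kerneled: (1303 − 1324.6875)² / 1324.6875 = 0.3551
  white-kerneled: (110 − 88.3125)² / 88.3125 = 5.3259
χ² = 0.3551 + 5.3259 = 5.681
Degrees of freedom = 2 − 1 = 1; critical value at α = 0.05 is 3.841.
Since 5.681 > 3.841, we reject the null hypothesis — the data do not fit the 15:1 ratio.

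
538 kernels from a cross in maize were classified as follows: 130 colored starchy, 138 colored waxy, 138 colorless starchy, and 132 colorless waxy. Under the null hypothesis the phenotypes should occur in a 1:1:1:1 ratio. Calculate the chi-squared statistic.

Under the 1:1:1:1 hypothesis (Σ ratio = 4, N = 538):
  colored starchy: 538 × 1/4 = 134.5
  colored waxy: 538 × 1/4 = 134.5
  colorless starchy: 538 × 1/4 = 134.5
  colorless waxy: 538 × 1/4 = 134.5
χ² = Σ (O − E)² / E
  colored starchy: (130 − 134.5)² / 134.5 = 0.1506
  colored waxy: (138 − 134.5)² / 134.5 = 0.0911
  colorless starchy: (138 − 134.5)² / 134.5 = 0.0911
  colorless waxy: (132 − 134.5)² / 134.5 = 0.0465
χ² = 0.1506 + 0.0911 + 0.0911 + 0.0465 = 0.3793 ≈ 0.379

0.379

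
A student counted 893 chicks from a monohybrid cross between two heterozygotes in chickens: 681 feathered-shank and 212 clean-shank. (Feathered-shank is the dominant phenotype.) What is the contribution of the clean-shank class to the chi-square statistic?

For a monohybrid cross between heterozygotes with complete dominance, the expected phenotypic ratio is 3:1.
Total ratio parts = 4. Expected numbers out of 893:
  feathered-shank: 893 × 3/4 = 669.75
  clean-shank: 893 × 1/4 = 223.25
Contribution of clean-shank: (212 − 223.25)² / 223.25 = 0.5669

0.567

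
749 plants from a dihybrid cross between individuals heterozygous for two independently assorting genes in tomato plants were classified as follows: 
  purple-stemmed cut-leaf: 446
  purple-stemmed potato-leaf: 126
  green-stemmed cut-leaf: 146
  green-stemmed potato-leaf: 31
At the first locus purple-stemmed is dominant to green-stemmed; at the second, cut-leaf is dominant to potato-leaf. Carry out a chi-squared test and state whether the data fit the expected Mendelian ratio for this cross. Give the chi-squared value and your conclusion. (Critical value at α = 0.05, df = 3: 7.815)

8.492; not consistent

A dihybrid F₂ with independent assortment and complete dominance at both loci gives a 9:3:3:1 phenotypic ratio.
The 9:3:3:1 ratio has 16 parts, so with N = 749 the expected counts are:
  purple-stemmed cut-leaf: 749 × 9/16 = 421.3125
  purple-stemmed potato-leaf: 749 × 3/16 = 140.4375
  green-stemmed cut-leaf: 749 × 3/16 = 140.4375
  green-stemmed potato-leaf: 749 × 1/16 = 46.8125
χ² = Σ (O − E)² / E
  purple-stemmed cut-leaf: (446 − 421.3125)² / 421.3125 = 1.4466
  purple-stemmed potato-leaf: (126 − 140.4375)² / 140.4375 = 1.4842
  green-stemmed cut-leaf: (146 − 140.4375)² / 140.4375 = 0.2203
  green-stemmed potato-leaf: (31 − 46.8125)² / 46.8125 = 5.3412
χ² = 1.4466 + 1.4842 + 0.2203 + 5.3412 = 8.4923 ≈ 8.492
Degrees of freedom = 4 − 1 = 3; critical value at α = 0.05 is 7.815.
Since 8.492 > 7.815, we reject the null hypothesis — the data do not fit the 9:3:3:1 ratio.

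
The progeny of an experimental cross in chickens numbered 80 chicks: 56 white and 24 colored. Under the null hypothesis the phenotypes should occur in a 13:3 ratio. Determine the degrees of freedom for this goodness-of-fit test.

A goodness-of-fit test with 2 phenotype classes has df = 2 − 1 = 1.

1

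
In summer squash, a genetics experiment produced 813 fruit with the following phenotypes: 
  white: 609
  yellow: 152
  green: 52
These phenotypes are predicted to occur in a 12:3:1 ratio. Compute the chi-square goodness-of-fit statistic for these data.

0.030

Under the 12:3:1 hypothesis (Σ ratio = 16, N = 813):
  white: 813 × 12/16 = 609.75
  yellow: 813 × 3/16 = 152.4375
  green: 813 × 1/16 = 50.8125
χ² = Σ (O − E)² / E
  white: (609 − 609.75)² / 609.75 = 0.0009
  yellow: (152 − 152.4375)² / 152.4375 = 0.0013
  green: (52 − 50.8125)² / 50.8125 = 0.0278
χ² = 0.0009 + 0.0013 + 0.0278 = 0.030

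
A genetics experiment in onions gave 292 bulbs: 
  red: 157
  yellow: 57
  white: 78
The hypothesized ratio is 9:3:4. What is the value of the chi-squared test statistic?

Expected counts for N = 292 under a 9:3:4 ratio (total parts = 16):
  red: 292 × 9/16 = 164.25
  yellow: 292 × 3/16 = 54.75
  white: 292 × 4/16 = 73
χ² = Σ (O − E)² / E
  red: (157 − 164.25)² / 164.25 = 0.3200
  yellow: (57 − 54.75)² / 54.75 = 0.0925
  white: (78 − 73)² / 73 = 0.3425
χ² = 0.3200 + 0.0925 + 0.3425 = 0.755

0.755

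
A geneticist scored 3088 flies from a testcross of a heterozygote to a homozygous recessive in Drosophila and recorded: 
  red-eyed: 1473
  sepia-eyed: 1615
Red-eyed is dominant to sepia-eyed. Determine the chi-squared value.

A testcross of a heterozygote (Aa × aa) gives a 1:1 phenotypic ratio.
The 1:1 ratio has 2 parts, so with N = 3088 the expected counts are:
  red-eyed: 3088 × 1/2 = 1544
  sepia-eyed: 3088 × 1/2 = 1544
χ² = Σ (O − E)² / E
  red-eyed: (1473 − 1544)² / 1544 = 3.2649
  sepia-eyed: (1615 − 1544)² / 1544 = 3.2649
χ² = 3.2649 + 3.2649 = 6.5298 ≈ 6.530

6.530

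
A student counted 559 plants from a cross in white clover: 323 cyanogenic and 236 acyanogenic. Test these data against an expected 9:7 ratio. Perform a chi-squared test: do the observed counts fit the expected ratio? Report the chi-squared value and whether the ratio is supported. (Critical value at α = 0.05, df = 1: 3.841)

0.533; consistent

Under the 9:7 hypothesis (Σ ratio = 16, N = 559):
  cyanogenic: 559 × 9/16 = 314.4375
  acyanogenic: 559 × 7/16 = 244.5625
χ² = Σ (O − E)² / E
  cyanogenic: (323 − 314.4375)² / 314.4375 = 0.2332
  acyanogenic: (236 − 244.5625)² / 244.5625 = 0.2998
χ² = 0.2332 + 0.2998 = 0.533
Degrees of freedom = 2 − 1 = 1; critical value at α = 0.05 is 3.841.
Since 0.533 < 3.841, we fail to reject the null hypothesis — the data are consistent with the 9:7 ratio.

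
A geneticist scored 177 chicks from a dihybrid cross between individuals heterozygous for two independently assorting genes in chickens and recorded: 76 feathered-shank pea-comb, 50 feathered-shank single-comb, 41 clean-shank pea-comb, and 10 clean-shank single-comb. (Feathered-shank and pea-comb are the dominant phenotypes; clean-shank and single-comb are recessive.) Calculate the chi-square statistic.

A dihybrid F₂ with independent assortment and complete dominance at both loci gives a 9:3:3:1 phenotypic ratio.
Under the 9:3:3:1 hypothesis (Σ ratio = 16, N = 177):
  feathered-shank pea-comb: 177 × 9/16 = 99.5625
  feathered-shank single-comb: 177 × 3/16 = 33.1875
  clean-shank pea-comb: 177 × 3/16 = 33.1875
  clean-shank single-comb: 177 × 1/16 = 11.0625
χ² = Σ (O − E)² / E
  feathered-shank pea-comb: (76 − 99.5625)² / 99.5625 = 5.5763
  feathered-shank single-comb: (50 − 33.1875)² / 33.1875 = 8.5171
  clean-shank pea-comb: (41 − 33.1875)² / 33.1875 = 1.8391
  clean-shank single-comb: (10 − 11.0625)² / 11.0625 = 0.1020
χ² = 5.5763 + 8.5171 + 1.8391 + 0.1020 = 16.0345 ≈ 16.035

16.035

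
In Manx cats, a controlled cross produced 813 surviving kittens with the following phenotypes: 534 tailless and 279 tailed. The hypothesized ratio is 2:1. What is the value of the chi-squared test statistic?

0.354

The 2:1 ratio has 3 parts, so with N = 813 the expected counts are:
  tailless: 813 × 2/3 = 542
  tailed: 813 × 1/3 = 271
χ² = Σ (O − E)² / E
  tailless: (534 − 542)² / 542 = 0.1181
  tailed: (279 − 271)² / 271 = 0.2362
χ² = 0.1181 + 0.2362 = 0.3543 ≈ 0.354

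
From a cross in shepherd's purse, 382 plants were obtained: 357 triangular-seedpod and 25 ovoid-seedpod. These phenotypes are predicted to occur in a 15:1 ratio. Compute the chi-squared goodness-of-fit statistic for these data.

Total ratio parts = 16. Expected numbers out of 382:
  triangular-seedpod: 382 × 15/16 = 358.125
  ovoid-seedpod: 382 × 1/16 = 23.875
χ² = Σ (O − E)² / E
  triangular-seedpod: (357 − 358.125)² / 358.125 = 0.0035
  ovoid-seedpod: (25 − 23.875)² / 23.875 = 0.0530
χ² = 0.0035 + 0.0530 = 0.0565 ≈ 0.057

0.057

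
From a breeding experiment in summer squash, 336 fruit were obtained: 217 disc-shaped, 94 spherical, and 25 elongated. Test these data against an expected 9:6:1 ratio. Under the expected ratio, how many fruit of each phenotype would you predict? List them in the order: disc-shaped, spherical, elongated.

Total ratio parts = 16. Expected numbers out of 336:
  disc-shaped: 336 × 9/16 = 189
  spherical: 336 × 6/16 = 126
  elongated: 336 × 1/16 = 21

189, 126, 21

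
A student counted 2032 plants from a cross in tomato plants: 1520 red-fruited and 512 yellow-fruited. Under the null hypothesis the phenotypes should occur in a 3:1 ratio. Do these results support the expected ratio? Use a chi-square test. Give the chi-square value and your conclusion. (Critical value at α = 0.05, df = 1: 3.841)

0.042; consistent

Expected counts for N = 2032 under a 3:1 ratio (total parts = 4):
  red-fruited: 2032 × 3/4 = 1524
  yellow-fruited: 2032 × 1/4 = 508
χ² = Σ (O − E)² / E
  red-fruited: (1520 − 1524)² / 1524 = 0.0105
  yellow-fruited: (512 − 508)² / 508 = 0.0315
χ² = 0.0105 + 0.0315 = 0.042
Degrees of freedom = 2 − 1 = 1; critical value at α = 0.05 is 3.841.
Since 0.042 < 3.841, we fail to reject the null hypothesis — the data are consistent with the 3:1 ratio.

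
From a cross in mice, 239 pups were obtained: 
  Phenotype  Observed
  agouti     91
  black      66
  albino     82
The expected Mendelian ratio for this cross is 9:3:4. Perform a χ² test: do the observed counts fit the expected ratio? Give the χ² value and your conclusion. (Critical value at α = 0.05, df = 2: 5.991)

Under the 9:3:4 hypothesis (Σ ratio = 16, N = 239):
  agouti: 239 × 9/16 = 134.4375
  black: 239 × 3/16 = 44.8125
  albino: 239 × 4/16 = 59.75
χ² = Σ (O − E)² / E
  agouti: (91 − 134.4375)² / 134.4375 = 14.0349
  black: (66 − 44.8125)² / 44.8125 = 10.0175
  albino: (82 − 59.75)² / 59.75 = 8.2856
χ² = 14.0349 + 10.0175 + 8.2856 = 32.338
Degrees of freedom = 3 − 1 = 2; critical value at α = 0.05 is 5.991.
Since 32.338 > 5.991, we reject the null hypothesis — the data do not fit the 9:3:4 ratio.

32.338; not consistent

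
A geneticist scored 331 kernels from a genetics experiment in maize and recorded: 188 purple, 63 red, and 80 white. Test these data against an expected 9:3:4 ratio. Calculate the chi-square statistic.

0.123

Expected counts for N = 331 under a 9:3:4 ratio (total parts = 16):
  purple: 331 × 9/16 = 186.1875
  red: 331 × 3/16 = 62.0625
  white: 331 × 4/16 = 82.75
χ² = Σ (O − E)² / E
  purple: (188 − 186.1875)² / 186.1875 = 0.0176
  red: (63 − 62.0625)² / 62.0625 = 0.0142
  white: (80 − 82.75)² / 82.75 = 0.0914
χ² = 0.0176 + 0.0142 + 0.0914 = 0.1232 ≈ 0.123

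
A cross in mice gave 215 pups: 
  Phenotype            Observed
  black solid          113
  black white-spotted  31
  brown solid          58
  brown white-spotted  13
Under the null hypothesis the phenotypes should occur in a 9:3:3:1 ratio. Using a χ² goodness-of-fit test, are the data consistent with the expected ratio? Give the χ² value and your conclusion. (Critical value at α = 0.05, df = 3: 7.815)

Expected counts for N = 215 under a 9:3:3:1 ratio (total parts = 16):
  black solid: 215 × 9/16 = 120.9375
  black white-spotted: 215 × 3/16 = 40.3125
  brown solid: 215 × 3/16 = 40.3125
  brown white-spotted: 215 × 1/16 = 13.4375
χ² = Σ (O − E)² / E
  black solid: (113 − 120.9375)² / 120.9375 = 0.5210
  black white-spotted: (31 − 40.3125)² / 40.3125 = 2.1513
  brown solid: (58 − 40.3125)² / 40.3125 = 7.7606
  brown white-spotted: (13 − 13.4375)² / 13.4375 = 0.0142
χ² = 0.5210 + 2.1513 + 7.7606 + 0.0142 = 10.4471 ≈ 10.447
Degrees of freedom = 4 − 1 = 3; critical value at α = 0.05 is 7.815.
Since 10.447 > 7.815, we reject the null hypothesis — the data do not fit the 9:3:3:1 ratio.

10.447; not consistent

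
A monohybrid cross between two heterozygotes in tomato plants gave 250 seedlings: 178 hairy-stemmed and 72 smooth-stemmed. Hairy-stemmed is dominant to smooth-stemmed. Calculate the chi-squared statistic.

1.925

For a monohybrid cross between heterozygotes with complete dominance, the expected phenotypic ratio is 3:1.
Under the 3:1 hypothesis (Σ ratio = 4, N = 250):
  hairy-stemmed: 250 × 3/4 = 187.5
  smooth-stemmed: 250 × 1/4 = 62.5
χ² = Σ (O − E)² / E
  hairy-stemmed: (178 − 187.5)² / 187.5 = 0.4813
  smooth-stemmed: (72 − 62.5)² / 62.5 = 1.4440
χ² = 0.4813 + 1.4440 = 1.9253 ≈ 1.925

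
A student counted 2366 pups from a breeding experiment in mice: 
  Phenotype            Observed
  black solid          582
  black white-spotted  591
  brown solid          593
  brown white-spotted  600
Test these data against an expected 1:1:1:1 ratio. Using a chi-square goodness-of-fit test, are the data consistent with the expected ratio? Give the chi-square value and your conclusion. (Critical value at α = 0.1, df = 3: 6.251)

Total ratio parts = 4. Expected numbers out of 2366:
  black solid: 2366 × 1/4 = 591.5
  black white-spotted: 2366 × 1/4 = 591.5
  brown solid: 2366 × 1/4 = 591.5
  brown white-spotted: 2366 × 1/4 = 591.5
χ² = Σ (O − E)² / E
  black solid: (582 − 591.5)² / 591.5 = 0.1526
  black white-spotted: (591 − 591.5)² / 591.5 = 0.0004
  brown solid: (593 − 591.5)² / 591.5 = 0.0038
  brown white-spotted: (600 − 591.5)² / 591.5 = 0.1221
χ² = 0.1526 + 0.0004 + 0.0038 + 0.1221 = 0.2789 ≈ 0.279
Degrees of freedom = 4 − 1 = 3; critical value at α = 0.1 is 6.251.
Since 0.279 < 6.251, we fail to reject the null hypothesis — the data are consistent with the 1:1:1:1 ratio.

0.279; consistent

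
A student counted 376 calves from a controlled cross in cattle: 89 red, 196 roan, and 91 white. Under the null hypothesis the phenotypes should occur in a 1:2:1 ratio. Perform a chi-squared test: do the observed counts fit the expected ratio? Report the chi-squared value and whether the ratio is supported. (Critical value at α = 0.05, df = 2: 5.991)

Total ratio parts = 4. Expected numbers out of 376:
  red: 376 × 1/4 = 94
  roan: 376 × 2/4 = 188
  white: 376 × 1/4 = 94
χ² = Σ (O − E)² / E
  red: (89 − 94)² / 94 = 0.2660
  roan: (196 − 188)² / 188 = 0.3404
  white: (91 − 94)² / 94 = 0.0957
χ² = 0.2660 + 0.3404 + 0.0957 = 0.7021 ≈ 0.702
Degrees of freedom = 3 − 1 = 2; critical value at α = 0.05 is 5.991.
Since 0.702 < 5.991, we fail to reject the null hypothesis — the data are consistent with the 1:2:1 ratio.

0.702; consistent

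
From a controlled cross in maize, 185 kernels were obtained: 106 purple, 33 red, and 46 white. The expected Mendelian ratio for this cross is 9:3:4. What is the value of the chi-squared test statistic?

0.120

Expected counts for N = 185 under a 9:3:4 ratio (total parts = 16):
  purple: 185 × 9/16 = 104.0625
  red: 185 × 3/16 = 34.6875
  white: 185 × 4/16 = 46.25
χ² = Σ (O − E)² / E
  purple: (106 − 104.0625)² / 104.0625 = 0.0361
  red: (33 − 34.6875)² / 34.6875 = 0.0821
  white: (46 − 46.25)² / 46.25 = 0.0014
χ² = 0.0361 + 0.0821 + 0.0014 = 0.1196 ≈ 0.120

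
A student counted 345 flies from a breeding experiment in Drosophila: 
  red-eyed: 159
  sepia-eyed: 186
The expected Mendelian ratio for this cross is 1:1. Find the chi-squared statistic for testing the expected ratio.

2.113

Total ratio parts = 2. Expected numbers out of 345:
  red-eyed: 345 × 1/2 = 172.5
  sepia-eyed: 345 × 1/2 = 172.5
χ² = Σ (O − E)² / E
  red-eyed: (159 − 172.5)² / 172.5 = 1.0565
  sepia-eyed: (186 − 172.5)² / 172.5 = 1.0565
χ² = 1.0565 + 1.0565 = 2.113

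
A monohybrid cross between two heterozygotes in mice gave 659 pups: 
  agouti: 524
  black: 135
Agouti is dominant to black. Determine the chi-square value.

7.163

For a monohybrid cross between heterozygotes with complete dominance, the expected phenotypic ratio is 3:1.
Total ratio parts = 4. Expected numbers out of 659:
  agouti: 659 × 3/4 = 494.25
  black: 659 × 1/4 = 164.75
χ² = Σ (O − E)² / E
  agouti: (524 − 494.25)² / 494.25 = 1.7907
  black: (135 − 164.75)² / 164.75 = 5.3722
χ² = 1.7907 + 5.3722 = 7.1629 ≈ 7.163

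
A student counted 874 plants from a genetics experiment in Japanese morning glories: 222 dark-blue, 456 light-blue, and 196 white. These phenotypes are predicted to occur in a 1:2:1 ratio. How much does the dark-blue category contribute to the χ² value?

0.056

Under the 1:2:1 hypothesis (Σ ratio = 4, N = 874):
  dark-blue: 874 × 1/4 = 218.5
  light-blue: 874 × 2/4 = 437
  white: 874 × 1/4 = 218.5
Contribution of dark-blue: (222 − 218.5)² / 218.5 = 0.0561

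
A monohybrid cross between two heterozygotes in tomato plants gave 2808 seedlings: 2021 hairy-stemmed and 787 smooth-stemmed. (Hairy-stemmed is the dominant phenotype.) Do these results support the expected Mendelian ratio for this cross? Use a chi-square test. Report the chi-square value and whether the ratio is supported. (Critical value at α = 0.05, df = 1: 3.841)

13.723; not consistent

For a monohybrid cross between heterozygotes with complete dominance, the expected phenotypic ratio is 3:1.
Expected counts for N = 2808 under a 3:1 ratio (total parts = 4):
  hairy-stemmed: 2808 × 3/4 = 2106
  smooth-stemmed: 2808 × 1/4 = 702
χ² = Σ (O − E)² / E
  hairy-stemmed: (2021 − 2106)² / 2106 = 3.4307
  smooth-stemmed: (787 − 702)² / 702 = 10.2920
χ² = 3.4307 + 10.2920 = 13.7227 ≈ 13.723
Degrees of freedom = 2 − 1 = 1; critical value at α = 0.05 is 3.841.
Since 13.723 > 3.841, we reject the null hypothesis — the data do not fit the 3:1 ratio.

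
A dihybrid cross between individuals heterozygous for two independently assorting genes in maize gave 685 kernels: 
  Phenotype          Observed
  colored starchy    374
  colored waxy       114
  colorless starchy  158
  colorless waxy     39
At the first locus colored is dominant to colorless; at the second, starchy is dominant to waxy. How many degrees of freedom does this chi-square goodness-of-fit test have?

A dihybrid F₂ with independent assortment and complete dominance at both loci gives a 9:3:3:1 phenotypic ratio.
A goodness-of-fit test with 4 phenotype classes has df = 4 − 1 = 3.

3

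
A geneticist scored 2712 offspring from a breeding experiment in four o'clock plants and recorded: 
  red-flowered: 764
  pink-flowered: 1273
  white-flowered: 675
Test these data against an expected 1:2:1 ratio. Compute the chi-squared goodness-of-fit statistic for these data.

Under the 1:2:1 hypothesis (Σ ratio = 4, N = 2712):
  red-flowered: 2712 × 1/4 = 678
  pink-flowered: 2712 × 2/4 = 1356
  white-flowered: 2712 × 1/4 = 678
χ² = Σ (O − E)² / E
  red-flowered: (764 − 678)² / 678 = 10.9086
  pink-flowered: (1273 − 1356)² / 1356 = 5.0804
  white-flowered: (675 − 678)² / 678 = 0.0133
χ² = 10.9086 + 5.0804 + 0.0133 = 16.0023 ≈ 16.002

16.002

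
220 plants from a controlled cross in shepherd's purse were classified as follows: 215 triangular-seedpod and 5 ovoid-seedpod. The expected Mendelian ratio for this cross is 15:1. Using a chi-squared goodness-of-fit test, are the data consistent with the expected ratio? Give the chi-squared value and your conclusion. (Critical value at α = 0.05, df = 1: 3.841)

Under the 15:1 hypothesis (Σ ratio = 16, N = 220):
  triangular-seedpod: 220 × 15/16 = 206.25
  ovoid-seedpod: 220 × 1/16 = 13.75
χ² = Σ (O − E)² / E
  triangular-seedpod: (215 − 206.25)² / 206.25 = 0.3712
  ovoid-seedpod: (5 − 13.75)² / 13.75 = 5.5682
χ² = 0.3712 + 5.5682 = 5.9394 ≈ 5.939
Degrees of freedom = 2 − 1 = 1; critical value at α = 0.05 is 3.841.
Since 5.939 > 3.841, we reject the null hypothesis — the data do not fit the 15:1 ratio.

5.939; not consistent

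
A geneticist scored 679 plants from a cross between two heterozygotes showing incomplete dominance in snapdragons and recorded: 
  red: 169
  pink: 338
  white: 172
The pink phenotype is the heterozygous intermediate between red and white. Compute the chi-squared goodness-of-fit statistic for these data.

0.040

With incomplete dominance, a heterozygote × heterozygote cross gives a 1:2:1 phenotypic ratio.
Expected counts for N = 679 under a 1:2:1 ratio (total parts = 4):
  red: 679 × 1/4 = 169.75
  pink: 679 × 2/4 = 339.5
  white: 679 × 1/4 = 169.75
χ² = Σ (O − E)² / E
  red: (169 − 169.75)² / 169.75 = 0.0033
  pink: (338 − 339.5)² / 339.5 = 0.0066
  white: (172 − 169.75)² / 169.75 = 0.0298
χ² = 0.0033 + 0.0066 + 0.0298 = 0.0397 ≈ 0.040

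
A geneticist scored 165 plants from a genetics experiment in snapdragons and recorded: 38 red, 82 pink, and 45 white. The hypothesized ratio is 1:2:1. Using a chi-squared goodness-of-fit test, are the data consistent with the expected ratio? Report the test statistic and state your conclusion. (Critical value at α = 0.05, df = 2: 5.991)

0.600; consistent

Under the 1:2:1 hypothesis (Σ ratio = 4, N = 165):
  red: 165 × 1/4 = 41.25
  pink: 165 × 2/4 = 82.5
  white: 165 × 1/4 = 41.25
χ² = Σ (O − E)² / E
  red: (38 − 41.25)² / 41.25 = 0.2561
  pink: (82 − 82.5)² / 82.5 = 0.0030
  white: (45 − 41.25)² / 41.25 = 0.3409
χ² = 0.2561 + 0.0030 + 0.3409 = 0.600
Degrees of freedom = 3 − 1 = 2; critical value at α = 0.05 is 5.991.
Since 0.600 < 5.991, we fail to reject the null hypothesis — the data are consistent with the 1:2:1 ratio.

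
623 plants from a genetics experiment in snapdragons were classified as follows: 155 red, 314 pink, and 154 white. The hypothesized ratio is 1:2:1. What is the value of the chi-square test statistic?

0.043

Total ratio parts = 4. Expected numbers out of 623:
  red: 623 × 1/4 = 155.75
  pink: 623 × 2/4 = 311.5
  white: 623 × 1/4 = 155.75
χ² = Σ (O − E)² / E
  red: (155 − 155.75)² / 155.75 = 0.0036
  pink: (314 − 311.5)² / 311.5 = 0.0201
  white: (154 − 155.75)² / 155.75 = 0.0197
χ² = 0.0036 + 0.0201 + 0.0197 = 0.0434 ≈ 0.043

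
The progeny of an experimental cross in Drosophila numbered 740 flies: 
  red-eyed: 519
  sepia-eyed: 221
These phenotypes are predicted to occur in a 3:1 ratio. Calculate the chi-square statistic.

9.341

Expected counts for N = 740 under a 3:1 ratio (total parts = 4):
  red-eyed: 740 × 3/4 = 555
  sepia-eyed: 740 × 1/4 = 185
χ² = Σ (O − E)² / E
  red-eyed: (519 − 555)² / 555 = 2.3351
  sepia-eyed: (221 − 185)² / 185 = 7.0054
χ² = 2.3351 + 7.0054 = 9.3405 ≈ 9.341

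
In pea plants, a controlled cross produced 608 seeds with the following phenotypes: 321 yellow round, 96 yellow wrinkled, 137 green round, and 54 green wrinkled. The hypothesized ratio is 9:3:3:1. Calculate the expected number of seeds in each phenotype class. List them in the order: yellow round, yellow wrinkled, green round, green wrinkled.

Total ratio parts = 16. Expected numbers out of 608:
  yellow round: 608 × 9/16 = 342
  yellow wrinkled: 608 × 3/16 = 114
  green round: 608 × 3/16 = 114
  green wrinkled: 608 × 1/16 = 38

342, 114, 114, 38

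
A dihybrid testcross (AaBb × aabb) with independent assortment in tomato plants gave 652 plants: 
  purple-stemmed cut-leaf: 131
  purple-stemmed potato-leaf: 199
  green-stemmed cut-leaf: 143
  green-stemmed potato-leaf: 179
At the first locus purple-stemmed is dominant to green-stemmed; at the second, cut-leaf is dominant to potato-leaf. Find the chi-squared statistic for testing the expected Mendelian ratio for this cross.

A dihybrid testcross with independent assortment gives a 1:1:1:1 ratio.
The 1:1:1:1 ratio has 4 parts, so with N = 652 the expected counts are:
  purple-stemmed cut-leaf: 652 × 1/4 = 163
  purple-stemmed potato-leaf: 652 × 1/4 = 163
  green-stemmed cut-leaf: 652 × 1/4 = 163
  green-stemmed potato-leaf: 652 × 1/4 = 163
χ² = Σ (O − E)² / E
  purple-stemmed cut-leaf: (131 − 163)² / 163 = 6.2822
  purple-stemmed potato-leaf: (199 − 163)² / 163 = 7.9509
  green-stemmed cut-leaf: (143 − 163)² / 163 = 2.4540
  green-stemmed potato-leaf: (179 − 163)² / 163 = 1.5706
χ² = 6.2822 + 7.9509 + 2.4540 + 1.5706 = 18.2577 ≈ 18.258

18.258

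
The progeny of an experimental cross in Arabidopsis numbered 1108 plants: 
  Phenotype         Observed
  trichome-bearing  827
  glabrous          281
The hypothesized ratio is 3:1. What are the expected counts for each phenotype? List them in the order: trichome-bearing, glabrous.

Expected counts for N = 1108 under a 3:1 ratio (total parts = 4):
  trichome-bearing: 1108 × 3/4 = 831
  glabrous: 1108 × 1/4 = 277

831, 277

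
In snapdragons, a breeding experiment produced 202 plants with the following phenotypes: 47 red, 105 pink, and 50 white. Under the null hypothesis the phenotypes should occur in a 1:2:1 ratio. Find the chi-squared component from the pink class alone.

0.158

The 1:2:1 ratio has 4 parts, so with N = 202 the expected counts are:
  red: 202 × 1/4 = 50.5
  pink: 202 × 2/4 = 101
  white: 202 × 1/4 = 50.5
Contribution of pink: (105 − 101)² / 101 = 0.1584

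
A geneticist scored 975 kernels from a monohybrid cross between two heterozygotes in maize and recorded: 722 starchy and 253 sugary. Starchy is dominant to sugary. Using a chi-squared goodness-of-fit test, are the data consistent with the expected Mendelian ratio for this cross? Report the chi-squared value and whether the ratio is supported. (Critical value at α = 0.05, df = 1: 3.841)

0.468; consistent

For a monohybrid cross between heterozygotes with complete dominance, the expected phenotypic ratio is 3:1.
The 3:1 ratio has 4 parts, so with N = 975 the expected counts are:
  starchy: 975 × 3/4 = 731.25
  sugary: 975 × 1/4 = 243.75
χ² = Σ (O − E)² / E
  starchy: (722 − 731.25)² / 731.25 = 0.1170
  sugary: (253 − 243.75)² / 243.75 = 0.3510
χ² = 0.1170 + 0.3510 = 0.468
Degrees of freedom = 2 − 1 = 1; critical value at α = 0.05 is 3.841.
Since 0.468 < 3.841, we fail to reject the null hypothesis — the data are consistent with the 3:1 ratio.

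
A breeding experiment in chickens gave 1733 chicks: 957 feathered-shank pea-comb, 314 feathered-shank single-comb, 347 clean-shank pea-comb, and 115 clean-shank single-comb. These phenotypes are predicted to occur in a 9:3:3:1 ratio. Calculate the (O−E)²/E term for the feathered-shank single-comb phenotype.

0.368

Under the 9:3:3:1 hypothesis (Σ ratio = 16, N = 1733):
  feathered-shank pea-comb: 1733 × 9/16 = 974.8125
  feathered-shank single-comb: 1733 × 3/16 = 324.9375
  clean-shank pea-comb: 1733 × 3/16 = 324.9375
  clean-shank single-comb: 1733 × 1/16 = 108.3125
Contribution of feathered-shank single-comb: (314 − 324.9375)² / 324.9375 = 0.3682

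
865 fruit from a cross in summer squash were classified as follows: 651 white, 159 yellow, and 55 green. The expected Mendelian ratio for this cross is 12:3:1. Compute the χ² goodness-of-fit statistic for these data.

The 12:3:1 ratio has 16 parts, so with N = 865 the expected counts are:
  white: 865 × 12/16 = 648.75
  yellow: 865 × 3/16 = 162.1875
  green: 865 × 1/16 = 54.0625
χ² = Σ (O − E)² / E
  white: (651 − 648.75)² / 648.75 = 0.0078
  yellow: (159 − 162.1875)² / 162.1875 = 0.0626
  green: (55 − 54.0625)² / 54.0625 = 0.0163
χ² = 0.0078 + 0.0626 + 0.0163 = 0.0867 ≈ 0.087

0.087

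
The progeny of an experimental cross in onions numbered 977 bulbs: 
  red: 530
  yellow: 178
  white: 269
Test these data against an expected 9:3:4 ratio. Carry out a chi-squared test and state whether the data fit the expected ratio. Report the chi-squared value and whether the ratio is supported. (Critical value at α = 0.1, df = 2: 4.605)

3.351; consistent

Under the 9:3:4 hypothesis (Σ ratio = 16, N = 977):
  red: 977 × 9/16 = 549.5625
  yellow: 977 × 3/16 = 183.1875
  white: 977 × 4/16 = 244.25
χ² = Σ (O − E)² / E
  red: (530 − 549.5625)² / 549.5625 = 0.6964
  yellow: (178 − 183.1875)² / 183.1875 = 0.1469
  white: (269 − 244.25)² / 244.25 = 2.5079
χ² = 0.6964 + 0.1469 + 2.5079 = 3.3512 ≈ 3.351
Degrees of freedom = 3 − 1 = 2; critical value at α = 0.1 is 4.605.
Since 3.351 < 4.605, we fail to reject the null hypothesis — the data are consistent with the 9:3:4 ratio.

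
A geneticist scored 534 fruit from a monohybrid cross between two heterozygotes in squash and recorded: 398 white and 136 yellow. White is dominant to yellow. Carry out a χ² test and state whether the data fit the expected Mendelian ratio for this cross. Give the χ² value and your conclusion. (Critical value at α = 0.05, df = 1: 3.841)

For a monohybrid cross between heterozygotes with complete dominance, the expected phenotypic ratio is 3:1.
Under the 3:1 hypothesis (Σ ratio = 4, N = 534):
  white: 534 × 3/4 = 400.5
  yellow: 534 × 1/4 = 133.5
χ² = Σ (O − E)² / E
  white: (398 − 400.5)² / 400.5 = 0.0156
  yellow: (136 − 133.5)² / 133.5 = 0.0468
χ² = 0.0156 + 0.0468 = 0.0624 ≈ 0.062
Degrees of freedom = 2 − 1 = 1; critical value at α = 0.05 is 3.841.
Since 0.062 < 3.841, we fail to reject the null hypothesis — the data are consistent with the 3:1 ratio.

0.062; consistent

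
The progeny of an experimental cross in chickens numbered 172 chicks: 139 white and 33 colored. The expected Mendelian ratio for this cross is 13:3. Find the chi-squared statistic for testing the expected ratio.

The 13:3 ratio has 16 parts, so with N = 172 the expected counts are:
  white: 172 × 13/16 = 139.75
  colored: 172 × 3/16 = 32.25
χ² = Σ (O − E)² / E
  white: (139 − 139.75)² / 139.75 = 0.0040
  colored: (33 − 32.25)² / 32.25 = 0.0174
χ² = 0.0040 + 0.0174 = 0.0214 ≈ 0.021

0.021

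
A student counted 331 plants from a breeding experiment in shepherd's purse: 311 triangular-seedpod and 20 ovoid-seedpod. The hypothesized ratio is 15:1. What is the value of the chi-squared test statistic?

Under the 15:1 hypothesis (Σ ratio = 16, N = 331):
  triangular-seedpod: 331 × 15/16 = 310.3125
  ovoid-seedpod: 331 × 1/16 = 20.6875
χ² = Σ (O − E)² / E
  triangular-seedpod: (311 − 310.3125)² / 310.3125 = 0.0015
  ovoid-seedpod: (20 − 20.6875)² / 20.6875 = 0.0228
χ² = 0.0015 + 0.0228 = 0.0243 ≈ 0.024

0.024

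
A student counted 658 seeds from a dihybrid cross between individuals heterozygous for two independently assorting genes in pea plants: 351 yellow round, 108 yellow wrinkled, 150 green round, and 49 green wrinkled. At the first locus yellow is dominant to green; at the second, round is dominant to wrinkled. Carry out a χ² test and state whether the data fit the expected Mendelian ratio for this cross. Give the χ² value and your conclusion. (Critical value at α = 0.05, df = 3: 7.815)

10.158; not consistent

A dihybrid F₂ with independent assortment and complete dominance at both loci gives a 9:3:3:1 phenotypic ratio.
Under the 9:3:3:1 hypothesis (Σ ratio = 16, N = 658):
  yellow round: 658 × 9/16 = 370.125
  yellow wrinkled: 658 × 3/16 = 123.375
  green round: 658 × 3/16 = 123.375
  green wrinkled: 658 × 1/16 = 41.125
χ² = Σ (O − E)² / E
  yellow round: (351 − 370.125)² / 370.125 = 0.9882
  yellow wrinkled: (108 − 123.375)² / 123.375 = 1.9160
  green round: (150 − 123.375)² / 123.375 = 5.7458
  green wrinkled: (49 − 41.125)² / 41.125 = 1.5080
χ² = 0.9882 + 1.9160 + 5.7458 + 1.5080 = 10.158
Degrees of freedom = 4 − 1 = 3; critical value at α = 0.05 is 7.815.
Since 10.158 > 7.815, we reject the null hypothesis — the data do not fit the 9:3:3:1 ratio.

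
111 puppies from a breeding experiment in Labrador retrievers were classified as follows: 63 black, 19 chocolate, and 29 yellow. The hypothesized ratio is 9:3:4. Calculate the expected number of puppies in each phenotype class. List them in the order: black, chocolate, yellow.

62.4375, 20.8125, 27.75

Total ratio parts = 16. Expected numbers out of 111:
  black: 111 × 9/16 = 62.4375
  chocolate: 111 × 3/16 = 20.8125
  yellow: 111 × 4/16 = 27.75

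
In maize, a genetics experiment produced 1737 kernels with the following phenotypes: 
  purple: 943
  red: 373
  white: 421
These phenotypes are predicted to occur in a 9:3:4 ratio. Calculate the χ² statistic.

The 9:3:4 ratio has 16 parts, so with N = 1737 the expected counts are:
  purple: 1737 × 9/16 = 977.0625
  red: 1737 × 3/16 = 325.6875
  white: 1737 × 4/16 = 434.25
χ² = Σ (O − E)² / E
  purple: (943 − 977.0625)² / 977.0625 = 1.1875
  red: (373 − 325.6875)² / 325.6875 = 6.8731
  white: (421 − 434.25)² / 434.25 = 0.4043
χ² = 1.1875 + 6.8731 + 0.4043 = 8.4649 ≈ 8.465

8.465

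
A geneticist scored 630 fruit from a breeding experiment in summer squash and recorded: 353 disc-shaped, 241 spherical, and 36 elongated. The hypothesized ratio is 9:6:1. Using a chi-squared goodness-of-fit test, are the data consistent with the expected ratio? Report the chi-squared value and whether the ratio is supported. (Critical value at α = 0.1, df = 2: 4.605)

Under the 9:6:1 hypothesis (Σ ratio = 16, N = 630):
  disc-shaped: 630 × 9/16 = 354.375
  spherical: 630 × 6/16 = 236.25
  elongated: 630 × 1/16 = 39.375
χ² = Σ (O − E)² / E
  disc-shaped: (353 − 354.375)² / 354.375 = 0.0053
  spherical: (241 − 236.25)² / 236.25 = 0.0955
  elongated: (36 − 39.375)² / 39.375 = 0.2893
χ² = 0.0053 + 0.0955 + 0.2893 = 0.3901 ≈ 0.390
Degrees of freedom = 3 − 1 = 2; critical value at α = 0.1 is 4.605.
Since 0.390 < 4.605, we fail to reject the null hypothesis — the data are consistent with the 9:6:1 ratio.

0.390; consistent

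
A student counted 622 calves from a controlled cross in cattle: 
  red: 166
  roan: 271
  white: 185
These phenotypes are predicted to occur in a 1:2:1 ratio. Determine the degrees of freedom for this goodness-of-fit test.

2

A goodness-of-fit test with 3 phenotype classes has df = 3 − 1 = 2.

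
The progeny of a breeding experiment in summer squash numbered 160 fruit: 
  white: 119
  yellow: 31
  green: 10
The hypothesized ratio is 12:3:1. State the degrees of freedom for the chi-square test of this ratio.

A goodness-of-fit test with 3 phenotype classes has df = 3 − 1 = 2.

2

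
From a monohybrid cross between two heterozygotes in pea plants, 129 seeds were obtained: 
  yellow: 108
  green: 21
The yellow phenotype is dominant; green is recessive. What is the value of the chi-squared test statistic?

For a monohybrid cross between heterozygotes with complete dominance, the expected phenotypic ratio is 3:1.
The 3:1 ratio has 4 parts, so with N = 129 the expected counts are:
  yellow: 129 × 3/4 = 96.75
  green: 129 × 1/4 = 32.25
χ² = Σ (O − E)² / E
  yellow: (108 − 96.75)² / 96.75 = 1.3081
  green: (21 − 32.25)² / 32.25 = 3.9244
χ² = 1.3081 + 3.9244 = 5.2325 ≈ 5.233

5.233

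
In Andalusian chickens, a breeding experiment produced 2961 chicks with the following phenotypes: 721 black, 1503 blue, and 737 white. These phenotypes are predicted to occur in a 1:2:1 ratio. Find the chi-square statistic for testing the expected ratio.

0.857

Under the 1:2:1 hypothesis (Σ ratio = 4, N = 2961):
  black: 2961 × 1/4 = 740.25
  blue: 2961 × 2/4 = 1480.5
  white: 2961 × 1/4 = 740.25
χ² = Σ (O − E)² / E
  black: (721 − 740.25)² / 740.25 = 0.5006
  blue: (1503 − 1480.5)² / 1480.5 = 0.3419
  white: (737 − 740.25)² / 740.25 = 0.0143
χ² = 0.5006 + 0.3419 + 0.0143 = 0.8568 ≈ 0.857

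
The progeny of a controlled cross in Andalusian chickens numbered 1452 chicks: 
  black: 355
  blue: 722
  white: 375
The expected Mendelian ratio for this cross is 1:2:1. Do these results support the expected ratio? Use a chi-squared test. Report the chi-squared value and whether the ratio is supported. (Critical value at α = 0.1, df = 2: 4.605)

Under the 1:2:1 hypothesis (Σ ratio = 4, N = 1452):
  black: 1452 × 1/4 = 363
  blue: 1452 × 2/4 = 726
  white: 1452 × 1/4 = 363
χ² = Σ (O − E)² / E
  black: (355 − 363)² / 363 = 0.1763
  blue: (722 − 726)² / 726 = 0.0220
  white: (375 − 363)² / 363 = 0.3967
χ² = 0.1763 + 0.0220 + 0.3967 = 0.595
Degrees of freedom = 3 − 1 = 2; critical value at α = 0.1 is 4.605.
Since 0.595 < 4.605, we fail to reject the null hypothesis — the data are consistent with the 1:2:1 ratio.

0.595; consistent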